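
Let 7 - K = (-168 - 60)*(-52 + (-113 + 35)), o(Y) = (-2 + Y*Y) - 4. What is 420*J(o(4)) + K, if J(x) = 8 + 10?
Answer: -22073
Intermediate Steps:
o(Y) = -6 + Y**2 (o(Y) = (-2 + Y**2) - 4 = -6 + Y**2)
J(x) = 18
K = -29633 (K = 7 - (-168 - 60)*(-52 + (-113 + 35)) = 7 - (-228)*(-52 - 78) = 7 - (-228)*(-130) = 7 - 1*29640 = 7 - 29640 = -29633)
420*J(o(4)) + K = 420*18 - 29633 = 7560 - 29633 = -22073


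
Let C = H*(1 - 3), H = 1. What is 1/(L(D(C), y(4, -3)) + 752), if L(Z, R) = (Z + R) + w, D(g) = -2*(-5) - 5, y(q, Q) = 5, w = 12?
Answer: 1/774 ≈ 0.0012920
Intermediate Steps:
C = -2 (C = 1*(1 - 3) = 1*(-2) = -2)
D(g) = 5 (D(g) = 10 - 5 = 5)
L(Z, R) = 12 + R + Z (L(Z, R) = (Z + R) + 12 = (R + Z) + 12 = 12 + R + Z)
1/(L(D(C), y(4, -3)) + 752) = 1/((12 + 5 + 5) + 752) = 1/(22 + 752) = 1/774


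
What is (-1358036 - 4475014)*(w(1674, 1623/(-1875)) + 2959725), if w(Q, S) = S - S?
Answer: -17264223911250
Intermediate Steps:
w(Q, S) = 0
(-1358036 - 4475014)*(w(1674, 1623/(-1875)) + 2959725) = (-1358036 - 4475014)*(0 + 2959725) = -5833050*2959725 = -17264223911250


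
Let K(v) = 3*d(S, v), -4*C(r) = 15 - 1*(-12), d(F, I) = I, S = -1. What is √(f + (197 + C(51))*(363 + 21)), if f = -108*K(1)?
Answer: 2*√18183 ≈ 269.69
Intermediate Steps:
C(r) = -27/4 (C(r) = -(15 - 1*(-12))/4 = -(15 + 12)/4 = -¼*27 = -27/4)
K(v) = 3*v
f = -324 ≈ -324.00
√(f + (197 + C(51))*(363 + 21)) = √(-324 + (197 - 27/4)*(363 + 21)) = √(-324 + (761/4)*384) = √(-324 + 73056) = √72732 = 2*√18183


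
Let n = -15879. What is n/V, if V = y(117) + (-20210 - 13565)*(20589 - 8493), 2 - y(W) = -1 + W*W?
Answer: 5293/136185362 ≈ 3.8866e-5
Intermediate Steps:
y(W) = 3 - W**2 (y(W) = 2 - (-1 + W*W) = 2 - (-1 + W**2) = 2 + (1 - W**2) = 3 - W**2)
V = -408556086 (V = (3 - 1*117**2) + (-20210 - 13565)*(20589 - 8493) = (3 - 1*13689) - 33775*12096 = (3 - 13689) - 408542400 = -13686 - 408542400 = -408556086)
n/V = -15879/(-408556086) = -15879*(-1/408556086) = 5293/136185362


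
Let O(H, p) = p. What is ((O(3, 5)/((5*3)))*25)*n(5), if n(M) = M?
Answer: 125/3 ≈ 41.667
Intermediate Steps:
((O(3, 5)/((5*3)))*25)*n(5) = ((5/((5*3)))*25)*5 = ((5/15)*25)*5 = ((5*(1/15))*25)*5 = ((⅓)*25)*5 = (25/3)*5 = 125/3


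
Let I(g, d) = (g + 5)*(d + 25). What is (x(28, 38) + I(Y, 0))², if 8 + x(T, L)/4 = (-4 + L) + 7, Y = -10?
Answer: 49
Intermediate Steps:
x(T, L) = -20 + 4*L (x(T, L) = -32 + 4*((-4 + L) + 7) = -32 + 4*(3 + L) = -32 + (12 + 4*L) = -20 + 4*L)
I(g, d) = (5 + g)*(25 + d)
(x(28, 38) + I(Y, 0))² = ((-20 + 4*38) + (125 + 5*0 + 25*(-10) + 0*(-10)))² = ((-20 + 152) + (125 + 0 - 250 + 0))² = (132 - 125)² = 7² = 49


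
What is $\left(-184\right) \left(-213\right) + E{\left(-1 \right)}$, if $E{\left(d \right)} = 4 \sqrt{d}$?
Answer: $39192 + 4 i \approx 39192.0 + 4.0 i$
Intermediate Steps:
$\left(-184\right) \left(-213\right) + E{\left(-1 \right)} = \left(-184\right) \left(-213\right) + 4 \sqrt{-1} = 39192 + 4 i$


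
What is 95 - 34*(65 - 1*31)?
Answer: -1061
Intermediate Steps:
95 - 34*(65 - 1*31) = 95 - 34*(65 - 31) = 95 - 34*34 = 95 - 1156 = -1061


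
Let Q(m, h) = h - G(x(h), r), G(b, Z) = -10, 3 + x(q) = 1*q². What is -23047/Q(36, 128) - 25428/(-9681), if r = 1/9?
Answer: -73202981/445326 ≈ -164.38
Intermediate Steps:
x(q) = -3 + q² (x(q) = -3 + 1*q² = -3 + q²)
r = ⅑ ≈ 0.11111
Q(m, h) = 10 + h (Q(m, h) = h - 1*(-10) = h + 10 = 10 + h)
-23047/Q(36, 128) - 25428/(-9681) = -23047/(10 + 128) - 25428/(-9681) = -23047/138 - 25428*(-1/9681) = -23047*1/138 + 8476/3227 = -23047/138 + 8476/3227 = -73202981/445326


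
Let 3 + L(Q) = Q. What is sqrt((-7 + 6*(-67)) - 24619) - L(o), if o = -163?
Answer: 166 + 2*I*sqrt(6257) ≈ 166.0 + 158.2*I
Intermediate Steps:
L(Q) = -3 + Q
sqrt((-7 + 6*(-67)) - 24619) - L(o) = sqrt((-7 + 6*(-67)) - 24619) - (-3 - 163) = sqrt((-7 - 402) - 24619) - 1*(-166) = sqrt(-409 - 24619) + 166 = sqrt(-25028) + 166 = 2*I*sqrt(6257) + 166 = 166 + 2*I*sqrt(6257)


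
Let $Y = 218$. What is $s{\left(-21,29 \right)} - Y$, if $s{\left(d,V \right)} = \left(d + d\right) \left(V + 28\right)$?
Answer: $-2612$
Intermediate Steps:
$s{\left(d,V \right)} = 2 d \left(28 + V\right)$
$s{\left(-21,29 \right)} - Y = 2 \left(-21\right) \left(28 + 29\right) - 218 = 2 \left(-21\right) 57 - 218 = -2394 - 218 = -2612$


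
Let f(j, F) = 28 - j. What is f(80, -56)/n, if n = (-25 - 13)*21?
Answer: 26/399 ≈ 0.065163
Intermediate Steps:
n = -798 (n = -38*21 = -798)
f(80, -56)/n = (28 - 1*80)/(-798) = (28 - 80)*(-1/798) = -52*(-1/798) = 26/399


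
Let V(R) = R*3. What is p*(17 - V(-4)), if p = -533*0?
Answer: 0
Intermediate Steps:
V(R) = 3*R
p = 0
p*(17 - V(-4)) = 0*(17 - 3*(-4)) = 0*(17 - 1*(-12)) = 0*(17 + 12) = 0*29 = 0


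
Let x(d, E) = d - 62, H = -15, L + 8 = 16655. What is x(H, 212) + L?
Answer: 16570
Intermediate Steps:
L = 16647 (L = -8 + 16655 = 16647)
x(d, E) = -62 + d
x(H, 212) + L = (-62 - 15) + 16647 = -77 + 16647 = 16570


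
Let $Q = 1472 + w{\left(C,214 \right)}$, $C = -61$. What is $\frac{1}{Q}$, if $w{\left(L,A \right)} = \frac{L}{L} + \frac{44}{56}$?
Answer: $\frac{14}{20633} \approx 0.00067852$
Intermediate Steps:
$w{\left(L,A \right)} = \frac{25}{14}$ ($w{\left(L,A \right)} = 1 + 44 \cdot \frac{1}{56} = 1 + \frac{11}{14} = \frac{25}{14}$)
$Q = \frac{20633}{14}$ ($Q = 1472 + \frac{25}{14} = \frac{20633}{14} \approx 1473.8$)
$\frac{1}{Q} = \frac{1}{\frac{20633}{14}} = \frac{14}{20633}$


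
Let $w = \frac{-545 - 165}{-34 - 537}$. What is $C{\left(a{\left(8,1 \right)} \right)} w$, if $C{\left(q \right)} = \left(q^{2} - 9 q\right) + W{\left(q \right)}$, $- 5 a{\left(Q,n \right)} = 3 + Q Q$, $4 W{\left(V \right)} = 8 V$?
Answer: $\frac{970428}{2855} \approx 339.9$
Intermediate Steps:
$W{\left(V \right)} = 2 V$ ($W{\left(V \right)} = \frac{8 V}{4} = 2 V$)
$a{\left(Q,n \right)} = - \frac{3}{5} - \frac{Q^{2}}{5}$ ($a{\left(Q,n \right)} = - \frac{3 + Q Q}{5} = - \frac{3 + Q^{2}}{5} = - \frac{3}{5} - \frac{Q^{2}}{5}$)
$C{\left(q \right)} = q^{2} - 7 q$ ($C{\left(q \right)} = \left(q^{2} - 9 q\right) + 2 q = q^{2} - 7 q$)
$w = \frac{710}{571}$ ($w = - \frac{710}{-571} = \left(-710\right) \left(- \frac{1}{571}\right) = \frac{710}{571} \approx 1.2434$)
$C{\left(a{\left(8,1 \right)} \right)} w = \left(- \frac{3}{5} - \frac{8^{2}}{5}\right) \left(-7 - \left(\frac{3}{5} + \frac{8^{2}}{5}\right)\right) \frac{710}{571} = \left(- \frac{3}{5} - \frac{64}{5}\right) \left(-7 - \frac{67}{5}\right) \frac{710}{571} = - \frac{67 \left(-7 - \frac{67}{5}\right)}{5} \cdot \frac{710}{571} = \left(- \frac{67}{5}\right) \left(- \frac{102}{5}\right) \frac{710}{571} = \frac{6834}{25} \cdot \frac{710}{571} = \frac{970428}{2855}$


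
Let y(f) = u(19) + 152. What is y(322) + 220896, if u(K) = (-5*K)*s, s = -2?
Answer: 221238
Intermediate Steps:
u(K) = 10*K (u(K) = -5*K*(-2) = 10*K)
y(f) = 342 (y(f) = 10*19 + 152 = 190 + 152 = 342)
y(322) + 220896 = 342 + 220896 = 221238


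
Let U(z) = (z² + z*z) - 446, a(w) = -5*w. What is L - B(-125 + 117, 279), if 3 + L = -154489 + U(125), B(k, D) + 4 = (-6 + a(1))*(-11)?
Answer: -123805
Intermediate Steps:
B(k, D) = 117 (B(k, D) = -4 + (-6 - 5*1)*(-11) = -4 + (-6 - 5)*(-11) = -4 - 11*(-11) = -4 + 121 = 117)
U(z) = -446 + 2*z² (U(z) = (z² + z²) - 446 = 2*z² - 446 = -446 + 2*z²)
L = -123688 (L = -3 + (-154489 + (-446 + 2*125²)) = -3 + (-154489 + (-446 + 2*15625)) = -3 + (-154489 + (-446 + 31250)) = -3 + (-154489 + 30804) = -3 - 123685 = -123688)
L - B(-125 + 117, 279) = -123688 - 1*117 = -123688 - 117 = -123805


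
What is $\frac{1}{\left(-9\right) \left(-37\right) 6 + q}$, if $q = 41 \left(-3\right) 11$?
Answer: $\frac{1}{645} \approx 0.0015504$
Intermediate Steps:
$q = -1353$ ($q = \left(-123\right) 11 = -1353$)
$\frac{1}{\left(-9\right) \left(-37\right) 6 + q} = \frac{1}{\left(-9\right) \left(-37\right) 6 - 1353} = \frac{1}{333 \cdot 6 - 1353} = \frac{1}{1998 - 1353} = \frac{1}{645}$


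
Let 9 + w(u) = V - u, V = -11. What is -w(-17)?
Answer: 3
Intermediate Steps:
w(u) = -20 - u (w(u) = -9 + (-11 - u) = -20 - u)
-w(-17) = -(-20 - 1*(-17)) = -(-20 + 17) = -1*(-3) = 3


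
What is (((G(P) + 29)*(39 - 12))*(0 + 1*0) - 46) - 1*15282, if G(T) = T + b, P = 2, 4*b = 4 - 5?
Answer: -15328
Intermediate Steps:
b = -¼ (b = (4 - 5)/4 = (¼)*(-1) = -¼ ≈ -0.25000)
G(T) = -¼ + T (G(T) = T - ¼ = -¼ + T)
(((G(P) + 29)*(39 - 12))*(0 + 1*0) - 46) - 1*15282 = ((((-¼ + 2) + 29)*(39 - 12))*(0 + 1*0) - 46) - 1*15282 = (((7/4 + 29)*27)*(0 + 0) - 46) - 15282 = (((123/4)*27)*0 - 46) - 15282 = ((3321/4)*0 - 46) - 15282 = (0 - 46) - 15282 = -46 - 15282 = -15328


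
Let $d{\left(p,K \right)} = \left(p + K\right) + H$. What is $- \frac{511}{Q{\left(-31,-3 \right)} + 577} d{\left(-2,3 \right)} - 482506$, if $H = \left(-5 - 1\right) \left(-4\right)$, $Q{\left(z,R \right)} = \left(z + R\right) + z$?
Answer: $- \frac{247055847}{512} \approx -4.8253 \cdot 10^{5}$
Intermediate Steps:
$Q{\left(z,R \right)} = R + 2 z$ ($Q{\left(z,R \right)} = \left(R + z\right) + z = R + 2 z$)
$H = 24$ ($H = \left(-6\right) \left(-4\right) = 24$)
$d{\left(p,K \right)} = 24 + K + p$ ($d{\left(p,K \right)} = \left(p + K\right) + 24 = \left(K + p\right) + 24 = 24 + K + p$)
$- \frac{511}{Q{\left(-31,-3 \right)} + 577} d{\left(-2,3 \right)} - 482506 = - \frac{511}{\left(-3 + 2 \left(-31\right)\right) + 577} \left(24 + 3 - 2\right) - 482506 = - \frac{511}{\left(-3 - 62\right) + 577} \cdot 25 - 482506 = - \frac{511}{-65 + 577} \cdot 25 - 482506 = - \frac{511}{512} \cdot 25 - 482506 = \left(-511\right) \frac{1}{512} \cdot 25 - 482506 = \left(- \frac{511}{512}\right) 25 - 482506 = - \frac{12775}{512} - 482506 = - \frac{247055847}{512}$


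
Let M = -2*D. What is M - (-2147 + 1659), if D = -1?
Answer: 490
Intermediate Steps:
M = 2 (M = -2*(-1) = 2)
M - (-2147 + 1659) = 2 - (-2147 + 1659) = 2 - 1*(-488) = 2 + 488 = 490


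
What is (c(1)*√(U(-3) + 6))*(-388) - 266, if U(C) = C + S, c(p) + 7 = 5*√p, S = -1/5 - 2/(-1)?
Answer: -266 + 1552*√30/5 ≈ 1434.1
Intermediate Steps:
S = 9/5 (S = -1*⅕ - 2*(-1) = -⅕ + 2 = 9/5 ≈ 1.8000)
c(p) = -7 + 5*√p
U(C) = 9/5 + C (U(C) = C + 9/5 = 9/5 + C)
(c(1)*√(U(-3) + 6))*(-388) - 266 = ((-7 + 5*√1)*√((9/5 - 3) + 6))*(-388) - 266 = ((-7 + 5*1)*√(-6/5 + 6))*(-388) - 266 = ((-7 + 5)*√(24/5))*(-388) - 266 = -4*√30/5*(-388) - 266 = 1552*√30/5 - 266 = -266 + 1552*√30/5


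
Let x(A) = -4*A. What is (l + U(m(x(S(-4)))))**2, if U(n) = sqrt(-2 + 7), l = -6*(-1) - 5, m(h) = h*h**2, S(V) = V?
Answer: (1 + sqrt(5))**2 ≈ 10.472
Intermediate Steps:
m(h) = h**3
l = 1 (l = 6 - 5 = 1)
U(n) = sqrt(5)
(l + U(m(x(S(-4)))))**2 = (1 + sqrt(5))**2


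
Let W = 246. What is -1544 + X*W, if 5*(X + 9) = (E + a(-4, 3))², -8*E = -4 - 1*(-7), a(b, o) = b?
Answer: -90121/32 ≈ -2816.3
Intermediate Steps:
E = -3/8 (E = -(-4 - 1*(-7))/8 = -(-4 + 7)/8 = -⅛*3 = -3/8 ≈ -0.37500)
X = -331/64 (X = -9 + (-3/8 - 4)²/5 = -9 + (-35/8)²/5 = -9 + (⅕)*(1225/64) = -9 + 245/64 = -331/64 ≈ -5.1719)
-1544 + X*W = -1544 - 331/64*246 = -1544 - 40713/32 = -90121/32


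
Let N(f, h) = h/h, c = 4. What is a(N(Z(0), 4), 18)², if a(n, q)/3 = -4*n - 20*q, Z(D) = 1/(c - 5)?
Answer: 1192464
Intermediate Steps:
Z(D) = -1 (Z(D) = 1/(4 - 5) = 1/(-1) = -1)
N(f, h) = 1
a(n, q) = -60*q - 12*n (a(n, q) = 3*(-4*n - 20*q) = 3*(-20*q - 4*n) = -60*q - 12*n)
a(N(Z(0), 4), 18)² = (-60*18 - 12*1)² = (-1080 - 12)² = (-1092)² = 1192464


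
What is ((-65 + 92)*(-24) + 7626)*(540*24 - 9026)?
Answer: 27451452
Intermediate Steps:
((-65 + 92)*(-24) + 7626)*(540*24 - 9026) = (27*(-24) + 7626)*(12960 - 9026) = (-648 + 7626)*3934 = 6978*3934 = 27451452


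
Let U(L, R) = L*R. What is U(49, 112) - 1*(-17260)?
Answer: 22748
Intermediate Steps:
U(49, 112) - 1*(-17260) = 49*112 - 1*(-17260) = 5488 + 17260 = 22748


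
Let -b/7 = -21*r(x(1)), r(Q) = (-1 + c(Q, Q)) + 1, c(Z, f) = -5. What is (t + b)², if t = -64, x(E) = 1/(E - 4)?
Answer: 638401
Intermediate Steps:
x(E) = 1/(-4 + E)
r(Q) = -5 (r(Q) = (-1 - 5) + 1 = -6 + 1 = -5)
b = -735 (b = -(-147)*(-5) = -7*105 = -735)
(t + b)² = (-64 - 735)² = (-799)² = 638401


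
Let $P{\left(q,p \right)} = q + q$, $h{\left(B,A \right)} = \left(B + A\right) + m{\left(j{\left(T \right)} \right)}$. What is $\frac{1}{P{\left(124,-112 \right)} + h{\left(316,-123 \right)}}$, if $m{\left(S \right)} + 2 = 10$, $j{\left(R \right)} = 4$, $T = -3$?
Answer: $\frac{1}{449} \approx 0.0022272$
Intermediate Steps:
$m{\left(S \right)} = 8$ ($m{\left(S \right)} = -2 + 10 = 8$)
$h{\left(B,A \right)} = 8 + A + B$ ($h{\left(B,A \right)} = \left(B + A\right) + 8 = \left(A + B\right) + 8 = 8 + A + B$)
$P{\left(q,p \right)} = 2 q$
$\frac{1}{P{\left(124,-112 \right)} + h{\left(316,-123 \right)}} = \frac{1}{2 \cdot 124 + \left(8 - 123 + 316\right)} = \frac{1}{248 + 201} = \frac{1}{449}$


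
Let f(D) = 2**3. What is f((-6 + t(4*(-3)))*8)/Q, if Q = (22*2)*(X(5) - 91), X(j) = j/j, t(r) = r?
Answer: -1/495 ≈ -0.0020202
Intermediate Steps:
f(D) = 8
X(j) = 1
Q = -3960 (Q = (22*2)*(1 - 91) = 44*(-90) = -3960)
f((-6 + t(4*(-3)))*8)/Q = 8/(-3960) = 8*(-1/3960) = -1/495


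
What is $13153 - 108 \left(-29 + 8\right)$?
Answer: $15421$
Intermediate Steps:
$13153 - 108 \left(-29 + 8\right) = 13153 - -2268 = 13153 + 2268 = 15421$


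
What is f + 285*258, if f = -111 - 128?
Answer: 73291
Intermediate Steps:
f = -239
f + 285*258 = -239 + 285*258 = -239 + 73530 = 73291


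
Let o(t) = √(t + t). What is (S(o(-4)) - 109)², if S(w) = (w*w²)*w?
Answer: 2025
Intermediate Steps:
o(t) = √2*√t (o(t) = √(2*t) = √2*√t)
S(w) = w⁴ (S(w) = w³*w = w⁴)
(S(o(-4)) - 109)² = ((√2*√(-4))⁴ - 109)² = ((√2*(2*I))⁴ - 109)² = ((2*I*√2)⁴ - 109)² = (64 - 109)² = (-45)² = 2025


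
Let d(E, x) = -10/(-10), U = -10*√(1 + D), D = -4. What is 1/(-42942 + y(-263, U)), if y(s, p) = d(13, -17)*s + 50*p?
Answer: I/(5*(-8641*I + 100*√3)) ≈ -2.3136e-5 + 4.6375e-7*I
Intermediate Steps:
U = -10*I*√3 (U = -10*√(1 - 4) = -10*I*√3 ≈ -17.32*I)
d(E, x) = 1 (d(E, x) = -10*(-⅒) = 1)
y(s, p) = s + 50*p (y(s, p) = 1*s + 50*p = s + 50*p)
1/(-42942 + y(-263, U)) = 1/(-42942 + (-263 + 50*(-10*I*√3))) = 1/(-42942 + (-263 - 500*I*√3)) = 1/(-43205 - 500*I*√3)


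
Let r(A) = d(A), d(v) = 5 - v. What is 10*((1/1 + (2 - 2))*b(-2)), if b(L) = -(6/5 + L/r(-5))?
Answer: -10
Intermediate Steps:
r(A) = 5 - A
b(L) = -6/5 - L/10 (b(L) = -(6/5 + L/(5 - 1*(-5))) = -(6*(⅕) + L/(5 + 5)) = -(6/5 + L/10) = -6/5 - L/10)
10*((1/1 + (2 - 2))*b(-2)) = 10*((1/1 + (2 - 2))*(-6/5 - ⅒*(-2))) = 10*((1 + 0)*(-6/5 + ⅕)) = 10*(1*(-1)) = 10*(-1) = -10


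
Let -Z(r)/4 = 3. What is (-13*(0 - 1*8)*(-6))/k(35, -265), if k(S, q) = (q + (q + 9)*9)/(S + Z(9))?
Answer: 14352/2569 ≈ 5.5866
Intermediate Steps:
Z(r) = -12 (Z(r) = -4*3 = -12)
k(S, q) = (81 + 10*q)/(-12 + S) (k(S, q) = (q + (q + 9)*9)/(S - 12) = (q + (9 + q)*9)/(-12 + S) = (q + (81 + 9*q))/(-12 + S) = (81 + 10*q)/(-12 + S))
(-13*(0 - 1*8)*(-6))/k(35, -265) = (-13*(0 - 1*8)*(-6))/(((81 + 10*(-265))/(-12 + 35))) = (-13*(0 - 8)*(-6))/(((81 - 2650)/23)) = (-13*(-8)*(-6))/(((1/23)*(-2569))) = (104*(-6))/(-2569/23) = -624*(-23/2569) = 14352/2569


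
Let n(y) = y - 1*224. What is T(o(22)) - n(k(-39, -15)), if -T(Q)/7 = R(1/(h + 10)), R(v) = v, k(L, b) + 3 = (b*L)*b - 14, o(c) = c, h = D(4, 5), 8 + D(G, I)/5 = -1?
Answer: 45081/5 ≈ 9016.2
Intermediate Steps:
D(G, I) = -45 (D(G, I) = -40 + 5*(-1) = -40 - 5 = -45)
h = -45
k(L, b) = -17 + L*b² (k(L, b) = -3 + ((b*L)*b - 14) = -3 + ((L*b)*b - 14) = -3 + (L*b² - 14) = -3 + (-14 + L*b²) = -17 + L*b²)
n(y) = -224 + y (n(y) = y - 224 = -224 + y)
T(Q) = ⅕ (T(Q) = -7/(-45 + 10) = -7/(-35) = -7*(-1/35) = ⅕)
T(o(22)) - n(k(-39, -15)) = ⅕ - (-224 + (-17 - 39*(-15)²)) = ⅕ - (-224 + (-17 - 39*225)) = ⅕ - (-224 + (-17 - 8775)) = ⅕ - (-224 - 8792) = ⅕ - 1*(-9016) = ⅕ + 9016 = 45081/5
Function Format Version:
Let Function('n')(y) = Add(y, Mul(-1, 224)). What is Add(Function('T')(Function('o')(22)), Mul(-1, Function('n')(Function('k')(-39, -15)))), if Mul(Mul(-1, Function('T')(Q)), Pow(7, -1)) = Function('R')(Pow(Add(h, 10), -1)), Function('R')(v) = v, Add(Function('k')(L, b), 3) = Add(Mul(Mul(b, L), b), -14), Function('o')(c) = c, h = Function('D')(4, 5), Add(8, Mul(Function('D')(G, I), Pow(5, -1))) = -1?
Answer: Rational(45081, 5) ≈ 9016.2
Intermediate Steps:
Function('D')(G, I) = -45 (Function('D')(G, I) = Add(-40, Mul(5, -1)) = Add(-40, -5) = -45)
h = -45
Function('k')(L, b) = Add(-17, Mul(L, Pow(b, 2))) (Function('k')(L, b) = Add(-3, Add(Mul(Mul(b, L), b), -14)) = Add(-3, Add(Mul(Mul(L, b), b), -14)) = Add(-3, Add(Mul(L, Pow(b, 2)), -14)) = Add(-3, Add(-14, Mul(L, Pow(b, 2)))) = Add(-17, Mul(L, Pow(b, 2))))
Function('n')(y) = Add(-224, y) (Function('n')(y) = Add(y, -224) = Add(-224, y))
Function('T')(Q) = Rational(1, 5) (Function('T')(Q) = Mul(-7, Pow(Add(-45, 10), -1)) = Mul(-7, Pow(-35, -1)) = Mul(-7, Rational(-1, 35)) = Rational(1, 5))
Add(Function('T')(Function('o')(22)), Mul(-1, Function('n')(Function('k')(-39, -15)))) = Add(Rational(1, 5), Mul(-1, Add(-224, Add(-17, Mul(-39, Pow(-15, 2)))))) = Add(Rational(1, 5), Mul(-1, Add(-224, Add(-17, Mul(-39, 225))))) = Add(Rational(1, 5), Mul(-1, Add(-224, Add(-17, -8775)))) = Add(Rational(1, 5), Mul(-1, Add(-224, -8792))) = Add(Rational(1, 5), Mul(-1, -9016)) = Add(Rational(1, 5), 9016) = Rational(45081, 5)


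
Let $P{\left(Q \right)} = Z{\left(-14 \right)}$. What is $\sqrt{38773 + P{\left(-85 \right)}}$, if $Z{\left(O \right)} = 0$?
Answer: $\sqrt{38773} \approx 196.91$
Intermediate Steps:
$P{\left(Q \right)} = 0$
$\sqrt{38773 + P{\left(-85 \right)}} = \sqrt{38773 + 0} = \sqrt{38773}$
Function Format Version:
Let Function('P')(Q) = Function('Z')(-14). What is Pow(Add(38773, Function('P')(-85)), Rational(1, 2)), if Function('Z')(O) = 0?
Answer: Pow(38773, Rational(1, 2)) ≈ 196.91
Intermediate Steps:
Function('P')(Q) = 0
Pow(Add(38773, Function('P')(-85)), Rational(1, 2)) = Pow(Add(38773, 0), Rational(1, 2)) = Pow(38773, Rational(1, 2))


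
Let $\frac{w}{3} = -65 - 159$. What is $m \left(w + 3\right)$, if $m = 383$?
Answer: $-256227$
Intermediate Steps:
$w = -672$ ($w = 3 \left(-65 - 159\right) = 3 \left(-224\right) = -672$)
$m \left(w + 3\right) = 383 \left(-672 + 3\right) = 383 \left(-669\right) = -256227$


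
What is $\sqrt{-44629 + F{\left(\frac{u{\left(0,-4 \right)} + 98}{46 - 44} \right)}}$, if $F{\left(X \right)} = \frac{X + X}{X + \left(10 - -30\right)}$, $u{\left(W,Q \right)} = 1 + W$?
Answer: $\frac{i \sqrt{1429922347}}{179} \approx 211.25 i$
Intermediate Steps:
$F{\left(X \right)} = \frac{2 X}{40 + X}$ ($F{\left(X \right)} = \frac{2 X}{X + \left(10 + 30\right)} = \frac{2 X}{X + 40} = \frac{2 X}{40 + X}$)
$\sqrt{-44629 + F{\left(\frac{u{\left(0,-4 \right)} + 98}{46 - 44} \right)}} = \sqrt{-44629 + \frac{2 \frac{\left(1 + 0\right) + 98}{46 - 44}}{40 + \frac{\left(1 + 0\right) + 98}{46 - 44}}} = \sqrt{-44629 + \frac{2 \frac{1 + 98}{2}}{40 + \frac{1 + 98}{2}}} = \sqrt{-44629 + \frac{2 \cdot 99 \cdot \frac{1}{2}}{40 + 99 \cdot \frac{1}{2}}} = \sqrt{-44629 + 2 \cdot \frac{99}{2} \frac{1}{40 + \frac{99}{2}}} = \sqrt{-44629 + 2 \cdot \frac{99}{2} \frac{1}{\frac{179}{2}}} = \sqrt{-44629 + 2 \cdot \frac{99}{2} \cdot \frac{2}{179}} = \sqrt{-44629 + \frac{198}{179}} = \sqrt{- \frac{7988393}{179}} = \frac{i \sqrt{1429922347}}{179}$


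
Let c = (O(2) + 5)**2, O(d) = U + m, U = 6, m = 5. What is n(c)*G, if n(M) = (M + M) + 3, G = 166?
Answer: 85490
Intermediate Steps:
O(d) = 11 (O(d) = 6 + 5 = 11)
c = 256 (c = (11 + 5)**2 = 16**2 = 256)
n(M) = 3 + 2*M (n(M) = 2*M + 3 = 3 + 2*M)
n(c)*G = (3 + 2*256)*166 = (3 + 512)*166 = 515*166 = 85490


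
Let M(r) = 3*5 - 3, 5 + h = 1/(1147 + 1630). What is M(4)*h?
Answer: -166608/2777 ≈ -59.996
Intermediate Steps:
h = -13884/2777 (h = -5 + 1/(1147 + 1630) = -5 + 1/2777 = -13884/2777 ≈ -4.9996)
M(r) = 12 (M(r) = 15 - 3 = 12)
M(4)*h = 12*(-13884/2777) = -166608/2777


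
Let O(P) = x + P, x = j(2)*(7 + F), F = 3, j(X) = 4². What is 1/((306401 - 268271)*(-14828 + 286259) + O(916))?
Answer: 1/10349665106 ≈ 9.6621e-11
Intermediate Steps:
j(X) = 16
x = 160 (x = 16*(7 + 3) = 16*10 = 160)
O(P) = 160 + P
1/((306401 - 268271)*(-14828 + 286259) + O(916)) = 1/((306401 - 268271)*(-14828 + 286259) + (160 + 916)) = 1/(38130*271431 + 1076) = 1/(10349664030 + 1076) = 1/10349665106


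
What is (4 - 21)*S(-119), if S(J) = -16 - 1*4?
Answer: 340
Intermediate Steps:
S(J) = -20 (S(J) = -16 - 4 = -20)
(4 - 21)*S(-119) = (4 - 21)*(-20) = -17*(-20) = 340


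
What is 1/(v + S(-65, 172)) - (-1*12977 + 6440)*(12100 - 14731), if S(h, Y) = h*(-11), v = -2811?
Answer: -36048783313/2096 ≈ -1.7199e+7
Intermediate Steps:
S(h, Y) = -11*h
1/(v + S(-65, 172)) - (-1*12977 + 6440)*(12100 - 14731) = 1/(-2811 - 11*(-65)) - (-1*12977 + 6440)*(12100 - 14731) = 1/(-2811 + 715) - (-12977 + 6440)*(-2631) = 1/(-2096) - (-6537)*(-2631) = -1/2096 - 1*17198847 = -1/2096 - 17198847 = -36048783313/2096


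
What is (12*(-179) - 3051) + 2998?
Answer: -2201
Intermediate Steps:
(12*(-179) - 3051) + 2998 = (-2148 - 3051) + 2998 = -5199 + 2998 = -2201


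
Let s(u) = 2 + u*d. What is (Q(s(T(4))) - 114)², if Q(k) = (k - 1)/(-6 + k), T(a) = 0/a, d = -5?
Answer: 208849/16 ≈ 13053.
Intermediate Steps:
T(a) = 0
s(u) = 2 - 5*u (s(u) = 2 + u*(-5) = 2 - 5*u)
Q(k) = (-1 + k)/(-6 + k)
(Q(s(T(4))) - 114)² = ((-1 + (2 - 5*0))/(-6 + (2 - 5*0)) - 114)² = ((-1 + (2 + 0))/(-6 + (2 + 0)) - 114)² = ((-1 + 2)/(-6 + 2) - 114)² = (1/(-4) - 114)² = (-¼*1 - 114)² = (-¼ - 114)² = (-457/4)² = 208849/16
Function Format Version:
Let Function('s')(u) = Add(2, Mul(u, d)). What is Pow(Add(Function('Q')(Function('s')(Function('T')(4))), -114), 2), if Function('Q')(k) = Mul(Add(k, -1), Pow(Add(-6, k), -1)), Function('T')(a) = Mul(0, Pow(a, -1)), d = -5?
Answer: Rational(208849, 16) ≈ 13053.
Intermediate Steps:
Function('T')(a) = 0
Function('s')(u) = Add(2, Mul(-5, u)) (Function('s')(u) = Add(2, Mul(u, -5)) = Add(2, Mul(-5, u)))
Function('Q')(k) = Mul(Pow(Add(-6, k), -1), Add(-1, k)) (Function('Q')(k) = Mul(Add(-1, k), Pow(Add(-6, k), -1)) = Mul(Pow(Add(-6, k), -1), Add(-1, k)))
Pow(Add(Function('Q')(Function('s')(Function('T')(4))), -114), 2) = Pow(Add(Mul(Pow(Add(-6, Add(2, Mul(-5, 0))), -1), Add(-1, Add(2, Mul(-5, 0)))), -114), 2) = Pow(Add(Mul(Pow(Add(-6, Add(2, 0)), -1), Add(-1, Add(2, 0))), -114), 2) = Pow(Add(Mul(Pow(Add(-6, 2), -1), Add(-1, 2)), -114), 2) = Pow(Add(Mul(Pow(-4, -1), 1), -114), 2) = Pow(Add(Mul(Rational(-1, 4), 1), -114), 2) = Pow(Add(Rational(-1, 4), -114), 2) = Pow(Rational(-457, 4), 2) = Rational(208849, 16)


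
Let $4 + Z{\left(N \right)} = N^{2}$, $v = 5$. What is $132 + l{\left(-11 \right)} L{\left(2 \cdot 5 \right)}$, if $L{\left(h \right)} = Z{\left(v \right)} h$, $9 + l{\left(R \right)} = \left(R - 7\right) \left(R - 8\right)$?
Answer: $70062$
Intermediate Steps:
$Z{\left(N \right)} = -4 + N^{2}$
$l{\left(R \right)} = -9 + \left(-8 + R\right) \left(-7 + R\right)$ ($l{\left(R \right)} = -9 + \left(R - 7\right) \left(R - 8\right) = -9 + \left(-7 + R\right) \left(-8 + R\right) = -9 + \left(-8 + R\right) \left(-7 + R\right)$)
$L{\left(h \right)} = 21 h$ ($L{\left(h \right)} = \left(-4 + 5^{2}\right) h = \left(-4 + 25\right) h = 21 h$)
$132 + l{\left(-11 \right)} L{\left(2 \cdot 5 \right)} = 132 + \left(47 + \left(-11\right)^{2} - -165\right) 21 \cdot 2 \cdot 5 = 132 + \left(47 + 121 + 165\right) 21 \cdot 10 = 132 + 333 \cdot 210 = 132 + 69930 = 70062$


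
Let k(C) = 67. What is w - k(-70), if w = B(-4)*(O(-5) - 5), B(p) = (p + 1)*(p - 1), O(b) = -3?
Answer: -187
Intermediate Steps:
B(p) = (1 + p)*(-1 + p)
w = -120 (w = (-1 + (-4)²)*(-3 - 5) = (-1 + 16)*(-8) = 15*(-8) = -120)
w - k(-70) = -120 - 1*67 = -120 - 67 = -187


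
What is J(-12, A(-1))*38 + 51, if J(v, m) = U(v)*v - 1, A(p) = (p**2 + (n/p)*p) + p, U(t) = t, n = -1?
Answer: 5485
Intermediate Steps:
A(p) = -1 + p + p**2 (A(p) = (p**2 + (-1/p)*p) + p = (p**2 - 1) + p = (-1 + p**2) + p = -1 + p + p**2)
J(v, m) = -1 + v**2 (J(v, m) = v*v - 1 = v**2 - 1 = -1 + v**2)
J(-12, A(-1))*38 + 51 = (-1 + (-12)**2)*38 + 51 = (-1 + 144)*38 + 51 = 143*38 + 51 = 5434 + 51 = 5485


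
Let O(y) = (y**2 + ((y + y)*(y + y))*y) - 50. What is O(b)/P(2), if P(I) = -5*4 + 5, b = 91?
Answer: -201501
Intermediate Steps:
P(I) = -15 (P(I) = -20 + 5 = -15)
O(y) = -50 + y**2 + 4*y**3 (O(y) = (y**2 + ((2*y)*(2*y))*y) - 50 = (y**2 + (4*y**2)*y) - 50 = (y**2 + 4*y**3) - 50 = -50 + y**2 + 4*y**3)
O(b)/P(2) = (-50 + 91**2 + 4*91**3)/(-15) = (-50 + 8281 + 4*753571)*(-1/15) = (-50 + 8281 + 3014284)*(-1/15) = 3022515*(-1/15) = -201501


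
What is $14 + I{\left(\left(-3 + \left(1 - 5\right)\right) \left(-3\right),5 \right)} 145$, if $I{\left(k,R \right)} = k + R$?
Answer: $3784$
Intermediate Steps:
$I{\left(k,R \right)} = R + k$
$14 + I{\left(\left(-3 + \left(1 - 5\right)\right) \left(-3\right),5 \right)} 145 = 14 + \left(5 + \left(-3 + \left(1 - 5\right)\right) \left(-3\right)\right) 145 = 14 + \left(5 + \left(-3 - 4\right) \left(-3\right)\right) 145 = 14 + \left(5 - -21\right) 145 = 14 + \left(5 + 21\right) 145 = 14 + 26 \cdot 145 = 14 + 3770 = 3784$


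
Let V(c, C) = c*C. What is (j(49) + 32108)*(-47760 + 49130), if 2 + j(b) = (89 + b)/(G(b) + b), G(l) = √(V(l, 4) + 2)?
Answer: 96908703600/2203 - 567180*√22/2203 ≈ 4.3988e+7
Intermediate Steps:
V(c, C) = C*c
G(l) = √(2 + 4*l) (G(l) = √(4*l + 2) = √(2 + 4*l))
j(b) = -2 + (89 + b)/(b + √(2 + 4*b)) (j(b) = -2 + (89 + b)/(√(2 + 4*b) + b) = -2 + (89 + b)/(b + √(2 + 4*b)))
(j(49) + 32108)*(-47760 + 49130) = ((89 - 1*49 - 2*√(2 + 4*49))/(49 + √2*√(1 + 2*49)) + 32108)*(-47760 + 49130) = ((89 - 49 - 2*√(2 + 196))/(49 + √2*√(1 + 98)) + 32108)*1370 = ((89 - 49 - 6*√22)/(49 + √2*√99) + 32108)*1370 = ((89 - 49 - 6*√22)/(49 + √2*(3*√11)) + 32108)*1370 = ((89 - 49 - 6*√22)/(49 + 3*√22) + 32108)*1370 = ((40 - 6*√22)/(49 + 3*√22) + 32108)*1370 = (32108 + (40 - 6*√22)/(49 + 3*√22))*1370 = 43987960 + 1370*(40 - 6*√22)/(49 + 3*√22)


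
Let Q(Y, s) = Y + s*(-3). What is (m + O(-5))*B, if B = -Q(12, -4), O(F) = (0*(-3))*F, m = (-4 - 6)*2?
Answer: 480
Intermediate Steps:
m = -20 (m = -10*2 = -20)
Q(Y, s) = Y - 3*s
O(F) = 0 (O(F) = 0*F = 0)
B = -24 (B = -(12 - 3*(-4)) = -(12 + 12) = -1*24 = -24)
(m + O(-5))*B = (-20 + 0)*(-24) = -20*(-24) = 480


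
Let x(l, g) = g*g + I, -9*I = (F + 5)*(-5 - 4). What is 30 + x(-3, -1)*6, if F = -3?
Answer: 48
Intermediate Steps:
I = 2 (I = -(-3 + 5)*(-5 - 4)/9 = -2*(-9)/9 = -1/9*(-18) = 2)
x(l, g) = 2 + g**2 (x(l, g) = g*g + 2 = g**2 + 2 = 2 + g**2)
30 + x(-3, -1)*6 = 30 + (2 + (-1)**2)*6 = 30 + (2 + 1)*6 = 30 + 3*6 = 30 + 18 = 48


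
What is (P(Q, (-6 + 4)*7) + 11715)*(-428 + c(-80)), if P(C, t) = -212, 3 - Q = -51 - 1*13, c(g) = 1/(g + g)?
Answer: -787736943/160 ≈ -4.9234e+6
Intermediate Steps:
c(g) = 1/(2*g)
Q = 67 (Q = 3 - (-51 - 1*13) = 3 - (-51 - 13) = 3 - 1*(-64) = 3 + 64 = 67)
(P(Q, (-6 + 4)*7) + 11715)*(-428 + c(-80)) = (-212 + 11715)*(-428 + (1/2)/(-80)) = 11503*(-428 + (1/2)*(-1/80)) = 11503*(-428 - 1/160) = 11503*(-68481/160) = -787736943/160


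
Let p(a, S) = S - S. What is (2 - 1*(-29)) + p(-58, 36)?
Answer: 31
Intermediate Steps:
p(a, S) = 0
(2 - 1*(-29)) + p(-58, 36) = (2 - 1*(-29)) + 0 = (2 + 29) + 0 = 31 + 0 = 31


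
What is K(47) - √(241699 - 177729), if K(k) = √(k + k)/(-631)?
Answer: -√63970 - √94/631 ≈ -252.94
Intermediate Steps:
K(k) = -√2*√k/631 (K(k) = √(2*k)*(-1/631) = (√2*√k)*(-1/631) = -√2*√k/631)
K(47) - √(241699 - 177729) = -√2*√47/631 - √(241699 - 177729) = -√94/631 - √63970 = -√63970 - √94/631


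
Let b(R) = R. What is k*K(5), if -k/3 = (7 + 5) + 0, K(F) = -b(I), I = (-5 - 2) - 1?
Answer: -288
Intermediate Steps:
I = -8 (I = -7 - 1 = -8)
K(F) = 8 (K(F) = -1*(-8) = 8)
k = -36 (k = -3*((7 + 5) + 0) = -3*(12 + 0) = -3*12 = -36)
k*K(5) = -36*8 = -288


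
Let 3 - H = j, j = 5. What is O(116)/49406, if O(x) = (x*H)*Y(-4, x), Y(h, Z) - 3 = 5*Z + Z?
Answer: -81084/24703 ≈ -3.2824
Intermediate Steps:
Y(h, Z) = 3 + 6*Z (Y(h, Z) = 3 + (5*Z + Z) = 3 + 6*Z)
H = -2 (H = 3 - 1*5 = 3 - 5 = -2)
O(x) = -2*x*(3 + 6*x) (O(x) = (x*(-2))*(3 + 6*x) = (-2*x)*(3 + 6*x) = -2*x*(3 + 6*x))
O(116)/49406 = -6*116*(1 + 2*116)/49406 = -6*116*(1 + 232)*(1/49406) = -6*116*233*(1/49406) = -162168*1/49406 = -81084/24703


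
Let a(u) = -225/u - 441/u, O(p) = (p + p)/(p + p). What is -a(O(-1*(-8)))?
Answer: 666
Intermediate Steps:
O(p) = 1 (O(p) = (2*p)/((2*p)) = (2*p)*(1/(2*p)) = 1)
a(u) = -666/u
-a(O(-1*(-8))) = -(-666)/1 = -(-666) = -1*(-666) = 666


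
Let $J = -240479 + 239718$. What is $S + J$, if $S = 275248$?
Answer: $274487$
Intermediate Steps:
$J = -761$
$S + J = 275248 - 761 = 274487$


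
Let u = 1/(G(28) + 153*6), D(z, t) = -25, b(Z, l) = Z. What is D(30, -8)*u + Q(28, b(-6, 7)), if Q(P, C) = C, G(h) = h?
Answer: -5701/946 ≈ -6.0264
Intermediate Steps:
u = 1/946 (u = 1/(28 + 153*6) = 1/(28 + 918) = 1/946 ≈ 0.0010571)
D(30, -8)*u + Q(28, b(-6, 7)) = -25*1/946 - 6 = -25/946 - 6 = -5701/946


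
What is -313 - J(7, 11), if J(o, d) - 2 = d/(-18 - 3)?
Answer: -6604/21 ≈ -314.48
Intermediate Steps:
J(o, d) = 2 - d/21 (J(o, d) = 2 + d/(-18 - 3) = 2 + d/(-21) = 2 - d/21)
-313 - J(7, 11) = -313 - (2 - 1/21*11) = -313 - (2 - 11/21) = -313 - 1*31/21 = -313 - 31/21 = -6604/21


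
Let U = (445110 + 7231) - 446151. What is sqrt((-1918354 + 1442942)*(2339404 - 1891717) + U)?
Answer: I*sqrt(212835765854) ≈ 4.6134e+5*I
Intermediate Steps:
U = 6190 (U = 452341 - 446151 = 6190)
sqrt((-1918354 + 1442942)*(2339404 - 1891717) + U) = sqrt((-1918354 + 1442942)*(2339404 - 1891717) + 6190) = sqrt(-475412*447687 + 6190) = sqrt(-212835772044 + 6190) = sqrt(-212835765854) = I*sqrt(212835765854)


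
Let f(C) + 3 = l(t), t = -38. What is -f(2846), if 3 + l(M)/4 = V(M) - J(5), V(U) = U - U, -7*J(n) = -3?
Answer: 117/7 ≈ 16.714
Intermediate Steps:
J(n) = 3/7 (J(n) = -1/7*(-3) = 3/7)
V(U) = 0
l(M) = -96/7 (l(M) = -12 + 4*(0 - 1*3/7) = -12 + 4*(0 - 3/7) = -12 + 4*(-3/7) = -12 - 12/7 = -96/7)
f(C) = -117/7 (f(C) = -3 - 96/7 = -117/7)
-f(2846) = -1*(-117/7) = 117/7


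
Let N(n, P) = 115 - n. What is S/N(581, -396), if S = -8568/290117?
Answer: 4284/67597261 ≈ 6.3375e-5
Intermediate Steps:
S = -8568/290117 (S = -8568*1/290117 = -8568/290117 ≈ -0.029533)
S/N(581, -396) = -8568/(290117*(115 - 1*581)) = -8568/(290117*(115 - 581)) = -8568/290117/(-466) = -8568/290117*(-1/466) = 4284/67597261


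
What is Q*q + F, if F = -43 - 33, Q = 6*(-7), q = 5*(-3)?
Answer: 554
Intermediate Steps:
q = -15
Q = -42
F = -76
Q*q + F = -42*(-15) - 76 = 630 - 76 = 554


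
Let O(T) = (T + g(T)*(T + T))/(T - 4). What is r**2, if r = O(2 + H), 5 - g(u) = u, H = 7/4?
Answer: 11025/4 ≈ 2756.3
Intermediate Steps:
H = 7/4 (H = 7*(1/4) = 7/4 ≈ 1.7500)
g(u) = 5 - u
O(T) = (T + 2*T*(5 - T))/(-4 + T) (O(T) = (T + (5 - T)*(T + T))/(T - 4) = (T + (5 - T)*(2*T))/(-4 + T) = (T + 2*T*(5 - T))/(-4 + T))
r = -105/2 (r = (2 + 7/4)*(11 - 2*(2 + 7/4))/(-4 + (2 + 7/4)) = 15*(11 - 2*15/4)/(4*(-4 + 15/4)) = 15*(11 - 15/2)/(4*(-1/4)) = (15/4)*(-4)*(7/2) = -105/2 ≈ -52.500)
r**2 = (-105/2)**2 = 11025/4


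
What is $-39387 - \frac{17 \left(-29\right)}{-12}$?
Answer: $- \frac{473137}{12} \approx -39428.0$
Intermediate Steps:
$-39387 - \frac{17 \left(-29\right)}{-12} = -39387 - \left(-493\right) \left(- \frac{1}{12}\right) = -39387 - \frac{493}{12} = - \frac{473137}{12}$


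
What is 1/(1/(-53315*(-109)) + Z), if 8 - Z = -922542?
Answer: 5811335/5361247104251 ≈ 1.0840e-6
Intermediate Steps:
Z = 922550 (Z = 8 - 1*(-922542) = 8 + 922542 = 922550)
1/(1/(-53315*(-109)) + Z) = 1/(1/(-53315*(-109)) + 922550) = 1/(1/5811335 + 922550) = 1/(5361247104251/5811335) = 5811335/5361247104251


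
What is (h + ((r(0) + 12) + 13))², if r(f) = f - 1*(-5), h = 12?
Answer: 1764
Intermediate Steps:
r(f) = 5 + f (r(f) = f + 5 = 5 + f)
(h + ((r(0) + 12) + 13))² = (12 + (((5 + 0) + 12) + 13))² = (12 + ((5 + 12) + 13))² = (12 + (17 + 13))² = (12 + 30)² = 42² = 1764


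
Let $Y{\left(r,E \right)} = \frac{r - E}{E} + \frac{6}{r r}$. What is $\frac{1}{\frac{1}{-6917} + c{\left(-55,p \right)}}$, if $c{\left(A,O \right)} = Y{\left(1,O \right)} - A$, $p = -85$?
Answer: $\frac{587945}{35269698} \approx 0.01667$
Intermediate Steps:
$Y{\left(r,E \right)} = \frac{6}{r^{2}} + \frac{r - E}{E}$ ($Y{\left(r,E \right)} = \frac{r - E}{E} + \frac{6}{r^{2}} = \frac{6}{r^{2}} + \frac{r - E}{E}$)
$c{\left(A,O \right)} = 5 + \frac{1}{O} - A$ ($c{\left(A,O \right)} = \left(-1 + 6 \cdot 1^{-2} + 1 \frac{1}{O}\right) - A = \left(-1 + 6 \cdot 1 + \frac{1}{O}\right) - A = \left(-1 + 6 + \frac{1}{O}\right) - A = \left(5 + \frac{1}{O}\right) - A = 5 + \frac{1}{O} - A$)
$\frac{1}{\frac{1}{-6917} + c{\left(-55,p \right)}} = \frac{1}{\frac{1}{-6917} + \left(5 + \frac{1}{-85} - -55\right)} = \frac{1}{- \frac{1}{6917} + \left(5 - \frac{1}{85} + 55\right)} = \frac{1}{- \frac{1}{6917} + \frac{5099}{85}} = \frac{1}{\frac{35269698}{587945}} = \frac{587945}{35269698}$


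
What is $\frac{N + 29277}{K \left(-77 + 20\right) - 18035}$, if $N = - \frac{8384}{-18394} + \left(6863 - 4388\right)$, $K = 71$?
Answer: $- \frac{146013668}{101544077} \approx -1.4379$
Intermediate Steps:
$N = \frac{22766767}{9197}$ ($N = \left(-8384\right) \left(- \frac{1}{18394}\right) + \left(6863 - 4388\right) = \frac{4192}{9197} + 2475 = \frac{22766767}{9197} \approx 2475.5$)
$\frac{N + 29277}{K \left(-77 + 20\right) - 18035} = \frac{\frac{22766767}{9197} + 29277}{71 \left(-77 + 20\right) - 18035} = \frac{292027336}{9197 \left(71 \left(-57\right) - 18035\right)} = \frac{292027336}{9197 \left(-4047 - 18035\right)} = \frac{292027336}{9197 \left(-22082\right)} = \frac{292027336}{9197} \left(- \frac{1}{22082}\right) = - \frac{146013668}{101544077}$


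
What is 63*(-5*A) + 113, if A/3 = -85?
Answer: 80438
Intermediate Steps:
A = -255 (A = 3*(-85) = -255)
63*(-5*A) + 113 = 63*(-5*(-255)) + 113 = 63*1275 + 113 = 80325 + 113 = 80438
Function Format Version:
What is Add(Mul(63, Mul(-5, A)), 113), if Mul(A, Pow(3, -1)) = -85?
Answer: 80438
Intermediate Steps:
A = -255 (A = Mul(3, -85) = -255)
Add(Mul(63, Mul(-5, A)), 113) = Add(Mul(63, Mul(-5, -255)), 113) = Add(Mul(63, 1275), 113) = Add(80325, 113) = 80438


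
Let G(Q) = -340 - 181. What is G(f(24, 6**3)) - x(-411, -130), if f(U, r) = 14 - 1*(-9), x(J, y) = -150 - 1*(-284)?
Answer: -655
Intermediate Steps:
x(J, y) = 134 (x(J, y) = -150 + 284 = 134)
f(U, r) = 23 (f(U, r) = 14 + 9 = 23)
G(Q) = -521
G(f(24, 6**3)) - x(-411, -130) = -521 - 1*134 = -521 - 134 = -655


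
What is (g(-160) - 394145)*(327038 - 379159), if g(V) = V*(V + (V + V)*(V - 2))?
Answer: 451521356345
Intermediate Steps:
g(V) = V*(V + 2*V*(-2 + V)) (g(V) = V*(V + (2*V)*(-2 + V)) = V*(V + 2*V*(-2 + V)))
(g(-160) - 394145)*(327038 - 379159) = ((-160)²*(-3 + 2*(-160)) - 394145)*(327038 - 379159) = (25600*(-3 - 320) - 394145)*(-52121) = (25600*(-323) - 394145)*(-52121) = (-8268800 - 394145)*(-52121) = -8662945*(-52121) = 451521356345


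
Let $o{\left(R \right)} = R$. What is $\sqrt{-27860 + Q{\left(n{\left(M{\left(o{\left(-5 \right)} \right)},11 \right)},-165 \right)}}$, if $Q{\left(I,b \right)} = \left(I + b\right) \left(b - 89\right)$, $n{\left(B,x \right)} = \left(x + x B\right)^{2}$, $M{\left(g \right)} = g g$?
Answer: $i \sqrt{20762134} \approx 4556.5 i$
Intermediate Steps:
$M{\left(g \right)} = g^{2}$
$n{\left(B,x \right)} = \left(x + B x\right)^{2}$
$Q{\left(I,b \right)} = \left(-89 + b\right) \left(I + b\right)$ ($Q{\left(I,b \right)} = \left(I + b\right) \left(-89 + b\right) = \left(-89 + b\right) \left(I + b\right)$)
$\sqrt{-27860 + Q{\left(n{\left(M{\left(o{\left(-5 \right)} \right)},11 \right)},-165 \right)}} = \sqrt{-27860 + \left(\left(-165\right)^{2} - 89 \cdot 11^{2} \left(1 + \left(-5\right)^{2}\right)^{2} - -14685 + 11^{2} \left(1 + \left(-5\right)^{2}\right)^{2} \left(-165\right)\right)} = \sqrt{-27860 + \left(27225 - 89 \cdot 121 \left(1 + 25\right)^{2} + 14685 + 121 \left(1 + 25\right)^{2} \left(-165\right)\right)} = \sqrt{-27860 + \left(27225 - 89 \cdot 121 \cdot 26^{2} + 14685 + 121 \cdot 26^{2} \left(-165\right)\right)} = \sqrt{-27860 + \left(27225 - 89 \cdot 121 \cdot 676 + 14685 + 121 \cdot 676 \left(-165\right)\right)} = \sqrt{-27860 + \left(27225 - 7279844 + 14685 + 81796 \left(-165\right)\right)} = \sqrt{-27860 + \left(27225 - 7279844 + 14685 - 13496340\right)} = \sqrt{-27860 - 20734274} = \sqrt{-20762134} = i \sqrt{20762134}$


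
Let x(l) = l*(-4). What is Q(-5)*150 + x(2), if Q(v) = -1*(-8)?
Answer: 1192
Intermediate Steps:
Q(v) = 8
x(l) = -4*l
Q(-5)*150 + x(2) = 8*150 - 4*2 = 1200 - 8 = 1192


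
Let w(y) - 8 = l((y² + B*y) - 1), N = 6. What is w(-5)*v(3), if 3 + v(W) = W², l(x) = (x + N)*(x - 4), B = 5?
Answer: -102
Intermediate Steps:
l(x) = (-4 + x)*(6 + x) (l(x) = (x + 6)*(x - 4) = (6 + x)*(-4 + x) = (-4 + x)*(6 + x))
w(y) = -18 + (-1 + y² + 5*y)² + 2*y² + 10*y (w(y) = 8 + (-24 + ((y² + 5*y) - 1)² + 2*((y² + 5*y) - 1)) = 8 + (-24 + (-1 + y² + 5*y)² + 2*(-1 + y² + 5*y)) = 8 + (-24 + (-1 + y² + 5*y)² + (-2 + 2*y² + 10*y)) = 8 + (-26 + (-1 + y² + 5*y)² + 2*y² + 10*y) = -18 + (-1 + y² + 5*y)² + 2*y² + 10*y)
v(W) = -3 + W²
w(-5)*v(3) = (-17 + (-5)⁴ + 10*(-5)³ + 25*(-5)²)*(-3 + 3²) = (-17 + 625 + 10*(-125) + 25*25)*(-3 + 9) = (-17 + 625 - 1250 + 625)*6 = -17*6 = -102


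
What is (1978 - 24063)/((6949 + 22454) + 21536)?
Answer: -3155/7277 ≈ -0.43356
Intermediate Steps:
(1978 - 24063)/((6949 + 22454) + 21536) = -22085/(29403 + 21536) = -22085/50939 = -22085*1/50939 = -3155/7277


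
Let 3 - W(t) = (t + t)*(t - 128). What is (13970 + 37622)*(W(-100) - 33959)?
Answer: -4104453152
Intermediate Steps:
W(t) = 3 - 2*t*(-128 + t) (W(t) = 3 - (t + t)*(t - 128) = 3 - 2*t*(-128 + t))
(13970 + 37622)*(W(-100) - 33959) = (13970 + 37622)*((3 - 2*(-100)² + 256*(-100)) - 33959) = 51592*((3 - 2*10000 - 25600) - 33959) = 51592*((3 - 20000 - 25600) - 33959) = 51592*(-45597 - 33959) = 51592*(-79556) = -4104453152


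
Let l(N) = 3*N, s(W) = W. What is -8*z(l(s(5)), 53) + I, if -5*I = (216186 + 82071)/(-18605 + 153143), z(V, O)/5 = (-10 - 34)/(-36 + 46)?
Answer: 39365061/224230 ≈ 175.56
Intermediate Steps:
z(V, O) = -22 (z(V, O) = 5*((-10 - 34)/(-36 + 46)) = 5*(-44/10) = 5*(-44*⅒) = 5*(-22/5) = -22)
I = -99419/224230 (I = -(216186 + 82071)/(5*(-18605 + 153143)) = -298257/(5*134538) = -⅕*99419/44846 = -99419/224230 ≈ -0.44338)
-8*z(l(s(5)), 53) + I = -8*(-22) - 99419/224230 = 176 - 99419/224230 = 39365061/224230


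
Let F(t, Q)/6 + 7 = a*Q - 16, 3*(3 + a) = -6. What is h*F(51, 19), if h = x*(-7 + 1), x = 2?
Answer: 8496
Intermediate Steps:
a = -5 (a = -3 + (1/3)*(-6) = -3 - 2 = -5)
F(t, Q) = -138 - 30*Q (F(t, Q) = -42 + 6*(-5*Q - 16) = -42 + 6*(-16 - 5*Q) = -42 + (-96 - 30*Q) = -138 - 30*Q)
h = -12 (h = 2*(-7 + 1) = 2*(-6) = -12)
h*F(51, 19) = -12*(-138 - 30*19) = -12*(-138 - 570) = -12*(-708) = 8496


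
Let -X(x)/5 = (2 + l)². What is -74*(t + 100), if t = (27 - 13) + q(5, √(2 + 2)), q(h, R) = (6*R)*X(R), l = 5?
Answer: 209124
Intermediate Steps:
X(x) = -245 (X(x) = -5*(2 + 5)² = -5*7² = -5*49 = -245)
q(h, R) = -1470*R (q(h, R) = (6*R)*(-245) = -1470*R)
t = -2926 (t = (27 - 13) - 1470*√(2 + 2) = 14 - 1470*√4 = 14 - 1470*2 = 14 - 2940 = -2926)
-74*(t + 100) = -74*(-2926 + 100) = -74*(-2826) = 209124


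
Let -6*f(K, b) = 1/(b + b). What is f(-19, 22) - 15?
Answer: -3961/264 ≈ -15.004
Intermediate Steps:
f(K, b) = -1/(12*b) (f(K, b) = -1/(6*(b + b)) = -1/(2*b)/6 = -1/(12*b))
f(-19, 22) - 15 = -1/12/22 - 15 = -1/12*1/22 - 15 = -1/264 - 15 = -3961/264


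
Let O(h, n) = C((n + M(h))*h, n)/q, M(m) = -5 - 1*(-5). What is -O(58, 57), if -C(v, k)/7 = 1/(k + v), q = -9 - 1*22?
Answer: -7/104253 ≈ -6.7144e-5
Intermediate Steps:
M(m) = 0 (M(m) = -5 + 5 = 0)
q = -31 (q = -9 - 22 = -31)
C(v, k) = -7/(k + v)
O(h, n) = 7/(31*(n + h*n)) (O(h, n) = -7/(n + (n + 0)*h)/(-31) = -7/(n + n*h)*(-1/31) = -7/(n + h*n)*(-1/31) = 7/(31*(n + h*n)))
-O(58, 57) = -7/(31*57*(1 + 58)) = -7/(31*57*59) = -1*7/104253 = -7/104253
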